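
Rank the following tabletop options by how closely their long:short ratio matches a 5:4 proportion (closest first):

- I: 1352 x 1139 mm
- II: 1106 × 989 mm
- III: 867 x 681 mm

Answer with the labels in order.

III, I, II

I: 1352/1139 ≈ 1.187 → |1.187 − 1.250| = 0.063
II: 1106/989 ≈ 1.118 → |1.118 − 1.250| = 0.132
III: 867/681 ≈ 1.273 → |1.273 − 1.250| = 0.023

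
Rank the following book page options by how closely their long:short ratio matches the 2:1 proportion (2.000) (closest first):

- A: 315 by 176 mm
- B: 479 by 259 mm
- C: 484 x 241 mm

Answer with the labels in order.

A: 315/176 ≈ 1.790 → |1.790 − 2.000| = 0.210
B: 479/259 ≈ 1.849 → |1.849 − 2.000| = 0.151
C: 484/241 ≈ 2.008 → |2.008 − 2.000| = 0.008

C, B, A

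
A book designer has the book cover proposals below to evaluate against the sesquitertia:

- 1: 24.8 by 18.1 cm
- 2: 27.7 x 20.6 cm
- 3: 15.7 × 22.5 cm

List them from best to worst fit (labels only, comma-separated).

1: 24.8/18.1 ≈ 1.370 → |1.370 − 1.333| = 0.037
2: 27.7/20.6 ≈ 1.345 → |1.345 − 1.333| = 0.012
3: 22.5/15.7 ≈ 1.433 → |1.433 − 1.333| = 0.100

2, 1, 3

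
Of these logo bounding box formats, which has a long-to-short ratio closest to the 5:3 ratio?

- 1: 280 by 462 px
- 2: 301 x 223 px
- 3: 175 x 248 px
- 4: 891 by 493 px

Ratios (long/short): 1 ≈ 1.650; 2 ≈ 1.350; 3 ≈ 1.417; 4 ≈ 1.807.
5:3 ≈ 1.667; option 1 is nearest (Δ 0.017).

1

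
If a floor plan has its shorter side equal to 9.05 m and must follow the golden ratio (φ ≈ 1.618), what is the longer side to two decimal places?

golden ratio ≈ 1.61803.
Longer side = 9.05 × 1.61803 ≈ 14.6432 → 14.64 m.

14.64 m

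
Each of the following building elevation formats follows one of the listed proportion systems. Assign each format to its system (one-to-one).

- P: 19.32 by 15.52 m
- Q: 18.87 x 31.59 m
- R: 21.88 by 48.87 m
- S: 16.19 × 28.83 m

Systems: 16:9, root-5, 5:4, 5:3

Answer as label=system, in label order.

P=5:4, Q=5:3, R=root-5, S=16:9

P = 19.32/15.52 ≈ 1.245 → 5:4 (1.250)
Q = 31.59/18.87 ≈ 1.674 → 5:3 (1.667)
R = 48.87/21.88 ≈ 2.234 → root-5 (2.236)
S = 28.83/16.19 ≈ 1.781 → 16:9 (1.778)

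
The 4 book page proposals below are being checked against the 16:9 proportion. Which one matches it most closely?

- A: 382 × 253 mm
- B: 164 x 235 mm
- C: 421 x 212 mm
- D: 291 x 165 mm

D

Target 16:9 ≈ 1.778.
A: 1.510 (Δ0.268)  B: 1.433 (Δ0.345)  C: 1.986 (Δ0.208)  D: 1.764 (Δ0.014)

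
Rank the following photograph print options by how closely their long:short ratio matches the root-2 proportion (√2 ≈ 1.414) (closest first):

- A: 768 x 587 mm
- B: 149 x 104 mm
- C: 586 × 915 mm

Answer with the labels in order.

Ratios: A = 768 / 587 ≈ 1.308; B = 149 / 104 ≈ 1.433; C = 915 / 586 ≈ 1.561.
|Δ from 1.414|: A 0.106; B 0.019; C 0.147.

B, A, C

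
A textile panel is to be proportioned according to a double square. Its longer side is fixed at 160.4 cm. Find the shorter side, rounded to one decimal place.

80.2 cm

2:1 = 2.00000.
Shorter side = 160.4 ÷ 2.00000 ≈ 80.200 → 80.2 cm.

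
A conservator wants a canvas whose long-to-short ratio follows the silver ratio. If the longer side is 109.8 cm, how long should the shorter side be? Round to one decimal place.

silver ratio ≈ 2.41421.
Shorter side = 109.8 ÷ 2.41421 ≈ 45.481 → 45.5 cm.

45.5 cm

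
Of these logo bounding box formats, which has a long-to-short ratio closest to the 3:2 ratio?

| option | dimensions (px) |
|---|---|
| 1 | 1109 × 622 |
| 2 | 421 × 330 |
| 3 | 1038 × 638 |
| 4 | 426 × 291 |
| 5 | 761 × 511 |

5

Ratios (long/short): 1 ≈ 1.783; 2 ≈ 1.276; 3 ≈ 1.627; 4 ≈ 1.464; 5 ≈ 1.489.
3:2 ≈ 1.500; option 5 is nearest (Δ 0.011).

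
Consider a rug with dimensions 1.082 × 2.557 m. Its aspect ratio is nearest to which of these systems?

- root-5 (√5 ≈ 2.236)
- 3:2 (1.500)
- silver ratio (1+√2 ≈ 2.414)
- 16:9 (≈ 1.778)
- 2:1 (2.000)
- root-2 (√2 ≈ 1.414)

Ratio = 2.557 / 1.082 ≈ 2.363.
Distances: root-5 2.236 (Δ 0.127); 3:2 1.500 (Δ 0.863); silver ratio 2.414 (Δ 0.051); 16:9 1.778 (Δ 0.585); 2:1 2.000 (Δ 0.363); root-2 1.414 (Δ 0.949).

silver ratio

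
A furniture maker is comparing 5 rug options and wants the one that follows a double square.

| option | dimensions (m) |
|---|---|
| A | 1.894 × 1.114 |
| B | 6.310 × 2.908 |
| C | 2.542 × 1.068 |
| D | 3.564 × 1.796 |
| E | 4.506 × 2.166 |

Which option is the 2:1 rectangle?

D

Target 2:1 ≈ 2.000.
A: 1.700 (Δ0.300)  B: 2.170 (Δ0.170)  C: 2.380 (Δ0.380)  D: 1.984 (Δ0.016)  E: 2.080 (Δ0.080)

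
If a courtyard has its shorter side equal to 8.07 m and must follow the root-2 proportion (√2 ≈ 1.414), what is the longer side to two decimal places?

11.41 m

root-2 ≈ 1.41421.
Longer side = 8.07 × 1.41421 ≈ 11.4127 → 11.41 m.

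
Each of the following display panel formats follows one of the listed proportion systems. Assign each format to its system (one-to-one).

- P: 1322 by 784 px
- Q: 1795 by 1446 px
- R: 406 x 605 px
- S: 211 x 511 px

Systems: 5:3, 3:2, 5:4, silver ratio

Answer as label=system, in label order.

P=5:3, Q=5:4, R=3:2, S=silver ratio

Ratios: P ≈ 1.686; Q ≈ 1.241; R ≈ 1.490; S ≈ 2.422.
Targets: 5:3 ≈ 1.667; 3:2 ≈ 1.500; 5:4 ≈ 1.250; silver ratio ≈ 2.414.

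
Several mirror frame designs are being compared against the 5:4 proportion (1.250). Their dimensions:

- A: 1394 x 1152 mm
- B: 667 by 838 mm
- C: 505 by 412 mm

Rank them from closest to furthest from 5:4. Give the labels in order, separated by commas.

B, C, A

Ratios: A = 1394 / 1152 ≈ 1.210; B = 838 / 667 ≈ 1.256; C = 505 / 412 ≈ 1.226.
|Δ from 1.250|: A 0.040; B 0.006; C 0.024.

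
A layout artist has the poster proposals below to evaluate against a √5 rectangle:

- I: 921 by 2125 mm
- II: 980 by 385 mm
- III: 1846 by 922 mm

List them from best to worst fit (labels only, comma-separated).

I, III, II

I: 2125/921 ≈ 2.307 → |2.307 − 2.236| = 0.071
II: 980/385 ≈ 2.545 → |2.545 − 2.236| = 0.309
III: 1846/922 ≈ 2.002 → |2.002 − 2.236| = 0.234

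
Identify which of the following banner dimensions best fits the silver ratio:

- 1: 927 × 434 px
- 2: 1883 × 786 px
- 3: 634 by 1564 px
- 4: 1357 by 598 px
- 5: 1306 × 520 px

2

Ratios (long/short): 1 ≈ 2.136; 2 ≈ 2.396; 3 ≈ 2.467; 4 ≈ 2.269; 5 ≈ 2.512.
silver ratio ≈ 2.414; option 2 is nearest (Δ 0.018).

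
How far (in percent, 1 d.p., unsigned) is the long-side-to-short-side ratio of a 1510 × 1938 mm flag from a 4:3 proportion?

3.7%

Ratio = 1938 / 1510 ≈ 1.2834.
Ideal 4:3 ≈ 1.3333. |1.2834 − 1.3333| / 1.3333 ≈ 3.74% → 3.7%.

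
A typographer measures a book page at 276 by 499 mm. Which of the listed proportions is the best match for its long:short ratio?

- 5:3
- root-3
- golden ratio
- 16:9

Ratio = 499 / 276 ≈ 1.808.
Distances: 5:3 1.667 (Δ 0.141); root-3 1.732 (Δ 0.076); golden ratio 1.618 (Δ 0.190); 16:9 1.778 (Δ 0.030).

16:9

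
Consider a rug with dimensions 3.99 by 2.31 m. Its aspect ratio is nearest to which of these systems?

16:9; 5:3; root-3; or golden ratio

root-3

Ratio = 3.99 / 2.31 ≈ 1.727.
Distances: 16:9 1.778 (Δ 0.051); 5:3 1.667 (Δ 0.060); root-3 1.732 (Δ 0.005); golden ratio 1.618 (Δ 0.109).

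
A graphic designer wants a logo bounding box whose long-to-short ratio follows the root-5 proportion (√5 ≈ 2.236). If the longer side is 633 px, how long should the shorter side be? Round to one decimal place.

283.1 px

root-5 ≈ 2.23607.
Shorter side = 633 ÷ 2.23607 ≈ 283.086 → 283.1 px.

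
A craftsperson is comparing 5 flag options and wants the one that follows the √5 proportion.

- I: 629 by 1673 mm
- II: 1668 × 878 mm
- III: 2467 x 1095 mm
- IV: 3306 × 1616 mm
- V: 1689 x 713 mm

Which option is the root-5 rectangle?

Target root-5 ≈ 2.236.
I: 2.660 (Δ0.424)  II: 1.900 (Δ0.336)  III: 2.253 (Δ0.017)  IV: 2.046 (Δ0.190)  V: 2.369 (Δ0.133)

III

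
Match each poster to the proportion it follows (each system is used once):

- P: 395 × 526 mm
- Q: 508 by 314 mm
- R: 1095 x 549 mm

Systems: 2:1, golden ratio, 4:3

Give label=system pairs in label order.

Ratios: P ≈ 1.332; Q ≈ 1.618; R ≈ 1.995.
Targets: 2:1 ≈ 2.000; golden ratio ≈ 1.618; 4:3 ≈ 1.333.

P=4:3, Q=golden ratio, R=2:1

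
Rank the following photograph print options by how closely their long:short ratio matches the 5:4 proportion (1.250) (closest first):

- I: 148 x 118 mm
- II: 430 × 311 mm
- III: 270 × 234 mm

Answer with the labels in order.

I: 148/118 ≈ 1.254 → |1.254 − 1.250| = 0.004
II: 430/311 ≈ 1.383 → |1.383 − 1.250| = 0.133
III: 270/234 ≈ 1.154 → |1.154 − 1.250| = 0.096

I, III, II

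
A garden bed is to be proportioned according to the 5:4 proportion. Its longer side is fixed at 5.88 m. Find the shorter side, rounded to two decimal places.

4.70 m

5:4 = 1.25000.
Shorter side = 5.88 ÷ 1.25000 ≈ 4.7040 → 4.70 m.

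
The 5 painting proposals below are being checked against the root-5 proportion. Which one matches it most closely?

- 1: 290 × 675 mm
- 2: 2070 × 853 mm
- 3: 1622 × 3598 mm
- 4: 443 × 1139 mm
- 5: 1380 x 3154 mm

3

Ratios (long/short): 1 ≈ 2.328; 2 ≈ 2.427; 3 ≈ 2.218; 4 ≈ 2.571; 5 ≈ 2.286.
root-5 ≈ 2.236; option 3 is nearest (Δ 0.018).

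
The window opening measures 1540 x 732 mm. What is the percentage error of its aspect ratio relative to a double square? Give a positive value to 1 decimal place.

Ratio = 1540 / 732 ≈ 2.1038.
Ideal 2:1 = 2.0000. |2.1038 − 2.0000| / 2.0000 ≈ 5.19% → 5.2%.

5.2%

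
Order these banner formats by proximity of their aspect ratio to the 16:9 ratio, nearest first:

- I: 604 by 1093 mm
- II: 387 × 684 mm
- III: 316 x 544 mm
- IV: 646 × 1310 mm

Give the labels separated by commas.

II, I, III, IV

I: 1093/604 ≈ 1.810 → |1.810 − 1.778| = 0.032
II: 684/387 ≈ 1.767 → |1.767 − 1.778| = 0.011
III: 544/316 ≈ 1.722 → |1.722 − 1.778| = 0.056
IV: 1310/646 ≈ 2.028 → |2.028 − 1.778| = 0.250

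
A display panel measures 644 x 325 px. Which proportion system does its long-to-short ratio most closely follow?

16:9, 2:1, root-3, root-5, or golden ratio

2:1

Ratio = 644 / 325 ≈ 1.982.
Distances: 16:9 1.778 (Δ 0.204); 2:1 2.000 (Δ 0.018); root-3 1.732 (Δ 0.250); root-5 2.236 (Δ 0.254); golden ratio 1.618 (Δ 0.364).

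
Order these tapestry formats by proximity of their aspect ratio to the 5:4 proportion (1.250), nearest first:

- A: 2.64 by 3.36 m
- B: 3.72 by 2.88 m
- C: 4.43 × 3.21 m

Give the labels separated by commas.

A: 3.36/2.64 ≈ 1.273 → |1.273 − 1.250| = 0.023
B: 3.72/2.88 ≈ 1.292 → |1.292 − 1.250| = 0.042
C: 4.43/3.21 ≈ 1.380 → |1.380 − 1.250| = 0.130

A, B, C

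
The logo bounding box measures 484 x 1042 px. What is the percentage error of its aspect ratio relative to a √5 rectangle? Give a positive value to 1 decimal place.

3.7%

Ratio = 1042 / 484 ≈ 2.1529.
Ideal root-5 ≈ 2.2361. |2.1529 − 2.2361| / 2.2361 ≈ 3.72% → 3.7%.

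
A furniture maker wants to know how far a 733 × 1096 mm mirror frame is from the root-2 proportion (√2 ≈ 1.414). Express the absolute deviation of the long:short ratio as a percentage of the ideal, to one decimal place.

Ratio = 1096 / 733 ≈ 1.4952.
Ideal root-2 ≈ 1.4142. |1.4952 − 1.4142| / 1.4142 ≈ 5.73% → 5.7%.

5.7%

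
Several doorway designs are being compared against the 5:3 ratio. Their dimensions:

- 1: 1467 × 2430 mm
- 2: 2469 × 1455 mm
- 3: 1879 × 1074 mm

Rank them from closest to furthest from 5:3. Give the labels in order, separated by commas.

1: 2430/1467 ≈ 1.656 → |1.656 − 1.667| = 0.011
2: 2469/1455 ≈ 1.697 → |1.697 − 1.667| = 0.030
3: 1879/1074 ≈ 1.750 → |1.750 − 1.667| = 0.083

1, 2, 3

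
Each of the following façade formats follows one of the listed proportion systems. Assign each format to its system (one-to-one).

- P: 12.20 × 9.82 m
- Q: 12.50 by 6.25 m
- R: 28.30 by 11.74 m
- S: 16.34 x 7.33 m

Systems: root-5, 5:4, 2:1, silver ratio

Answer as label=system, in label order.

P=5:4, Q=2:1, R=silver ratio, S=root-5

Ratios: P ≈ 1.242; Q ≈ 2.000; R ≈ 2.411; S ≈ 2.229.
Targets: root-5 ≈ 2.236; 5:4 ≈ 1.250; 2:1 ≈ 2.000; silver ratio ≈ 2.414.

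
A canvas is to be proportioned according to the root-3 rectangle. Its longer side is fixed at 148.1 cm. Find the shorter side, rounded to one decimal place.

85.5 cm

root-3 ≈ 1.73205.
Shorter side = 148.1 ÷ 1.73205 ≈ 85.506 → 85.5 cm.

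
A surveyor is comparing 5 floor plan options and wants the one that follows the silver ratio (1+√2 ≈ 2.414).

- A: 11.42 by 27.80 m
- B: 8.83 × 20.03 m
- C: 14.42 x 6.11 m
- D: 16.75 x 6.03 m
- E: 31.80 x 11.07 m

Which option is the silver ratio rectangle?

A

Target silver ratio ≈ 2.414.
A: 2.434 (Δ0.020)  B: 2.268 (Δ0.146)  C: 2.360 (Δ0.054)  D: 2.778 (Δ0.364)  E: 2.873 (Δ0.459)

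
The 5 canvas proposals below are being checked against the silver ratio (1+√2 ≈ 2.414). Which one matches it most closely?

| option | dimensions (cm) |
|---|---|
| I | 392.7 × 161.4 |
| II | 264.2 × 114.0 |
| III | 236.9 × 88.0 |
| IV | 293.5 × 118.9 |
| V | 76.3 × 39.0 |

I

Ratios (long/short): I ≈ 2.433; II ≈ 2.318; III ≈ 2.692; IV ≈ 2.468; V ≈ 1.956.
silver ratio ≈ 2.414; option I is nearest (Δ 0.019).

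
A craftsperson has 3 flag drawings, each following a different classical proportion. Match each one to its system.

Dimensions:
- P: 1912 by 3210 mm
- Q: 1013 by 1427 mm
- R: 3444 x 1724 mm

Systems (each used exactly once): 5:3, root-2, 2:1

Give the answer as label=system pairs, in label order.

P=5:3, Q=root-2, R=2:1

P = 3210/1912 ≈ 1.679 → 5:3 (1.667)
Q = 1427/1013 ≈ 1.409 → root-2 (1.414)
R = 3444/1724 ≈ 1.998 → 2:1 (2.000)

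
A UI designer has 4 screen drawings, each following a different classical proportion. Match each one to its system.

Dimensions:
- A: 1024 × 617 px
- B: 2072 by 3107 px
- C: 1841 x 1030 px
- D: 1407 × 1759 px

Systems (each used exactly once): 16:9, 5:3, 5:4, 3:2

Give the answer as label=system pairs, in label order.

A=5:3, B=3:2, C=16:9, D=5:4

A = 1024/617 ≈ 1.660 → 5:3 (1.667)
B = 3107/2072 ≈ 1.500 → 3:2 (1.500)
C = 1841/1030 ≈ 1.787 → 16:9 (1.778)
D = 1759/1407 ≈ 1.250 → 5:4 (1.250)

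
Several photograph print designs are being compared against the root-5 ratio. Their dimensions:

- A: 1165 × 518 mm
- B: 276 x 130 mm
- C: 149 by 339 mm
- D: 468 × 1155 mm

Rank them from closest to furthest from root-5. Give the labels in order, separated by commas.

A: 1165/518 ≈ 2.249 → |2.249 − 2.236| = 0.013
B: 276/130 ≈ 2.123 → |2.123 − 2.236| = 0.113
C: 339/149 ≈ 2.275 → |2.275 − 2.236| = 0.039
D: 1155/468 ≈ 2.468 → |2.468 − 2.236| = 0.232

A, C, B, D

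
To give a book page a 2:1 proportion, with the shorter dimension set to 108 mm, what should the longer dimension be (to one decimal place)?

2:1 = 2.00000.
Longer side = 108 × 2.00000 ≈ 216.000 → 216.0 mm.

216.0 mm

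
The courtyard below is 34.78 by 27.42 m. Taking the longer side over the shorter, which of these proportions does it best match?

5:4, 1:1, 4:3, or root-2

Ratio = 34.78 / 27.42 ≈ 1.268.
Distances: 5:4 1.250 (Δ 0.018); 1:1 1.000 (Δ 0.268); 4:3 1.333 (Δ 0.065); root-2 1.414 (Δ 0.146).

5:4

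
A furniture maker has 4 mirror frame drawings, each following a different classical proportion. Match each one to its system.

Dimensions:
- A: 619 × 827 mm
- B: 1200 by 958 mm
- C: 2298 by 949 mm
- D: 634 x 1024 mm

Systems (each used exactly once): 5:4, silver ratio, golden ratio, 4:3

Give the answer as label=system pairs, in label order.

A=4:3, B=5:4, C=silver ratio, D=golden ratio

Ratios: A ≈ 1.336; B ≈ 1.253; C ≈ 2.421; D ≈ 1.615.
Targets: 5:4 ≈ 1.250; silver ratio ≈ 2.414; golden ratio ≈ 1.618; 4:3 ≈ 1.333.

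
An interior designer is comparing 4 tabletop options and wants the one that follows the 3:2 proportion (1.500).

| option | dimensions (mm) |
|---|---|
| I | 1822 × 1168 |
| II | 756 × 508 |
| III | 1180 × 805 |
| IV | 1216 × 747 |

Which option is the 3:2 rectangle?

II

Ratios (long/short): I ≈ 1.560; II ≈ 1.488; III ≈ 1.466; IV ≈ 1.628.
3:2 ≈ 1.500; option II is nearest (Δ 0.012).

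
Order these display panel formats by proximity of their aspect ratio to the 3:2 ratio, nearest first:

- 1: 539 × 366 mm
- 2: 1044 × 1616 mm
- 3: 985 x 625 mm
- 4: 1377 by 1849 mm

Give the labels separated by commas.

1: 539/366 ≈ 1.473 → |1.473 − 1.500| = 0.027
2: 1616/1044 ≈ 1.548 → |1.548 − 1.500| = 0.048
3: 985/625 ≈ 1.576 → |1.576 − 1.500| = 0.076
4: 1849/1377 ≈ 1.343 → |1.343 − 1.500| = 0.157

1, 2, 3, 4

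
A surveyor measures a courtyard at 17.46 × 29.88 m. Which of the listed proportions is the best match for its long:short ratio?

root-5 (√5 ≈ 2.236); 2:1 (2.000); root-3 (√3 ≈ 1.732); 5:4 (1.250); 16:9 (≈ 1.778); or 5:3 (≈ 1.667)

root-3

Ratio = 29.88 / 17.46 ≈ 1.711.
Distances: root-5 2.236 (Δ 0.525); 2:1 2.000 (Δ 0.289); root-3 1.732 (Δ 0.021); 5:4 1.250 (Δ 0.461); 16:9 1.778 (Δ 0.067); 5:3 1.667 (Δ 0.044).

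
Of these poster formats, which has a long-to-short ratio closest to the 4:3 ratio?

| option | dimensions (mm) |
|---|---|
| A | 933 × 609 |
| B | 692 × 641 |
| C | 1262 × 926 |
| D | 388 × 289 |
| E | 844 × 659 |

D

Target 4:3 ≈ 1.333.
A: 1.532 (Δ0.199)  B: 1.080 (Δ0.253)  C: 1.363 (Δ0.030)  D: 1.343 (Δ0.010)  E: 1.281 (Δ0.052)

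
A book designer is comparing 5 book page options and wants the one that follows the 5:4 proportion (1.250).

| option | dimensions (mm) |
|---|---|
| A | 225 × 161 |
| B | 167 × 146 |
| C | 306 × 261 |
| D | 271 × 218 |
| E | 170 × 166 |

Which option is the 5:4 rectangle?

D

Target 5:4 ≈ 1.250.
A: 1.398 (Δ0.148)  B: 1.144 (Δ0.106)  C: 1.172 (Δ0.078)  D: 1.243 (Δ0.007)  E: 1.024 (Δ0.226)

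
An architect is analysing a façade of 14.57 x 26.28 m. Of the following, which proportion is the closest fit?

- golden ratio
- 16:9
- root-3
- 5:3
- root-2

16:9

26.28/14.57 ≈ 1.804. Nearest candidates are 16:9 (1.778, off by 0.026) and root-3 (1.732, off by 0.072).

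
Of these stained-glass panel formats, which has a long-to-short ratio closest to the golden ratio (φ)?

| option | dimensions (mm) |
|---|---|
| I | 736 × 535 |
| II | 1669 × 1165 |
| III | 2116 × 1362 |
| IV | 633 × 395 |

IV

Ratios (long/short): I ≈ 1.376; II ≈ 1.433; III ≈ 1.554; IV ≈ 1.603.
golden ratio ≈ 1.618; option IV is nearest (Δ 0.015).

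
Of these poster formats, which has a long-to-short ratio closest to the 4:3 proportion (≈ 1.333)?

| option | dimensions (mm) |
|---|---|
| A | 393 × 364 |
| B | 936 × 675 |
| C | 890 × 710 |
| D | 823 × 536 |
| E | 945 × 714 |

E

Ratios (long/short): A ≈ 1.080; B ≈ 1.387; C ≈ 1.254; D ≈ 1.535; E ≈ 1.324.
4:3 ≈ 1.333; option E is nearest (Δ 0.009).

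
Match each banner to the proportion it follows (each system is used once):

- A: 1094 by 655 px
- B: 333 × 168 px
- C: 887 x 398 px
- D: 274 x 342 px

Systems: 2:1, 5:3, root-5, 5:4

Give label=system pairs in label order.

Ratios: A ≈ 1.670; B ≈ 1.982; C ≈ 2.229; D ≈ 1.248.
Targets: 2:1 ≈ 2.000; 5:3 ≈ 1.667; root-5 ≈ 2.236; 5:4 ≈ 1.250.

A=5:3, B=2:1, C=root-5, D=5:4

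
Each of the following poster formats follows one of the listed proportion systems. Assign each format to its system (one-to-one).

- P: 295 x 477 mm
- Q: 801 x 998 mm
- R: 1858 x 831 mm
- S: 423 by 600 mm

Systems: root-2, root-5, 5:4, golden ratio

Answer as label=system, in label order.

P = 477/295 ≈ 1.617 → golden ratio (1.618)
Q = 998/801 ≈ 1.246 → 5:4 (1.250)
R = 1858/831 ≈ 2.236 → root-5 (2.236)
S = 600/423 ≈ 1.418 → root-2 (1.414)

P=golden ratio, Q=5:4, R=root-5, S=root-2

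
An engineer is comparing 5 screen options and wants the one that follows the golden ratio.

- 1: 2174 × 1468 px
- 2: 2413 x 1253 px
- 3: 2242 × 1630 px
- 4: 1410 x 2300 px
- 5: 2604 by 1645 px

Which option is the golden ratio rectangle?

4

Ratios (long/short): 1 ≈ 1.481; 2 ≈ 1.926; 3 ≈ 1.375; 4 ≈ 1.631; 5 ≈ 1.583.
golden ratio ≈ 1.618; option 4 is nearest (Δ 0.013).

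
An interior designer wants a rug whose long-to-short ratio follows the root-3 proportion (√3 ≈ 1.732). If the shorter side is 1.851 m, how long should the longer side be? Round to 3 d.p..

root-3 ≈ 1.73205.
Longer side = 1.851 × 1.73205 ≈ 3.20602 → 3.206 m.

3.206 m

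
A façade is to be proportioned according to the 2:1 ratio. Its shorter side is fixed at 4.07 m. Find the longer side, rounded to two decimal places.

8.14 m

2:1 = 2.00000.
Longer side = 4.07 × 2.00000 ≈ 8.1400 → 8.14 m.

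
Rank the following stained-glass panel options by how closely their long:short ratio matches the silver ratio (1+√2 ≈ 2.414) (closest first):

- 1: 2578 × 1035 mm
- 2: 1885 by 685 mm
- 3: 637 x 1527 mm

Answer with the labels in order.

1: 2578/1035 ≈ 2.491 → |2.491 − 2.414| = 0.077
2: 1885/685 ≈ 2.752 → |2.752 − 2.414| = 0.338
3: 1527/637 ≈ 2.397 → |2.397 − 2.414| = 0.017

3, 1, 2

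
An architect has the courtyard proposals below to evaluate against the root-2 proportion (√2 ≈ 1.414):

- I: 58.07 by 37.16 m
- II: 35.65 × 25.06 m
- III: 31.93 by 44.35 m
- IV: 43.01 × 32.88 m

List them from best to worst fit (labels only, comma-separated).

II, III, IV, I

Ratios: I = 58.07 / 37.16 ≈ 1.563; II = 35.65 / 25.06 ≈ 1.423; III = 44.35 / 31.93 ≈ 1.389; IV = 43.01 / 32.88 ≈ 1.308.
|Δ from 1.414|: I 0.149; II 0.009; III 0.025; IV 0.106.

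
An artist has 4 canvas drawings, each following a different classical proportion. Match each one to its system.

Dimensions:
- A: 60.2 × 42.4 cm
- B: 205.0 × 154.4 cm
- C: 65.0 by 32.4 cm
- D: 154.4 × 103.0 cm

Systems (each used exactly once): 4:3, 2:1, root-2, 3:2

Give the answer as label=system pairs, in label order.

A=root-2, B=4:3, C=2:1, D=3:2

A = 60.2/42.4 ≈ 1.420 → root-2 (1.414)
B = 205.0/154.4 ≈ 1.328 → 4:3 (1.333)
C = 65.0/32.4 ≈ 2.006 → 2:1 (2.000)
D = 154.4/103.0 ≈ 1.499 → 3:2 (1.500)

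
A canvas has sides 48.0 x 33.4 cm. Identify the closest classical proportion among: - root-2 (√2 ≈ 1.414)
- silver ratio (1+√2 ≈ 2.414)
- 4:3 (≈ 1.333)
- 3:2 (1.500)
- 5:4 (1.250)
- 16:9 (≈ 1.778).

root-2

48.0/33.4 ≈ 1.437. Nearest candidates are root-2 (1.414, off by 0.023) and 3:2 (1.500, off by 0.063).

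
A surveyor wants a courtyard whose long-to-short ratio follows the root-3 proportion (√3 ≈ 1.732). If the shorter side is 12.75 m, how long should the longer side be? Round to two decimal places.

22.08 m

root-3 ≈ 1.73205.
Longer side = 12.75 × 1.73205 ≈ 22.0836 → 22.08 m.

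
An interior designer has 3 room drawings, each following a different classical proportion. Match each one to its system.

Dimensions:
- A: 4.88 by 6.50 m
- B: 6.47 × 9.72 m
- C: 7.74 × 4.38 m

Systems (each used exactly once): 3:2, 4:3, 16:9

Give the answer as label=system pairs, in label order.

Ratios: A ≈ 1.332; B ≈ 1.502; C ≈ 1.767.
Targets: 3:2 ≈ 1.500; 4:3 ≈ 1.333; 16:9 ≈ 1.778.

A=4:3, B=3:2, C=16:9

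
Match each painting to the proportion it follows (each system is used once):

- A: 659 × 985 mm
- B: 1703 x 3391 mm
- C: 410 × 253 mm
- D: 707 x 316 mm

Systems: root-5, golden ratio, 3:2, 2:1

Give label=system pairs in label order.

A=3:2, B=2:1, C=golden ratio, D=root-5

A = 985/659 ≈ 1.495 → 3:2 (1.500)
B = 3391/1703 ≈ 1.991 → 2:1 (2.000)
C = 410/253 ≈ 1.621 → golden ratio (1.618)
D = 707/316 ≈ 2.237 → root-5 (2.236)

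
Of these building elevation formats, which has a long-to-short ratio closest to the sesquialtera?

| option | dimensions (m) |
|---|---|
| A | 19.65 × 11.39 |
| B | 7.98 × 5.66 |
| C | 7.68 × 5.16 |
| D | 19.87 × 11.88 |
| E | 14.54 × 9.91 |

C

Ratios (long/short): A ≈ 1.725; B ≈ 1.410; C ≈ 1.488; D ≈ 1.673; E ≈ 1.467.
3:2 ≈ 1.500; option C is nearest (Δ 0.012).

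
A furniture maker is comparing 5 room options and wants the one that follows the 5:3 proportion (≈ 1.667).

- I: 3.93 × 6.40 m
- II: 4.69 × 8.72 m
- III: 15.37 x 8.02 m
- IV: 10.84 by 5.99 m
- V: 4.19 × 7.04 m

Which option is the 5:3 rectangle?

Ratios (long/short): I ≈ 1.628; II ≈ 1.859; III ≈ 1.916; IV ≈ 1.810; V ≈ 1.680.
5:3 ≈ 1.667; option V is nearest (Δ 0.013).

V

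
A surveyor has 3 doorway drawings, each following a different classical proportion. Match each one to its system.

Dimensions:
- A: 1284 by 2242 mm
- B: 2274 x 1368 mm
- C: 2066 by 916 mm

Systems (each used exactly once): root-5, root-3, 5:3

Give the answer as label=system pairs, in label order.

A=root-3, B=5:3, C=root-5

A = 2242/1284 ≈ 1.746 → root-3 (1.732)
B = 2274/1368 ≈ 1.662 → 5:3 (1.667)
C = 2066/916 ≈ 2.255 → root-5 (2.236)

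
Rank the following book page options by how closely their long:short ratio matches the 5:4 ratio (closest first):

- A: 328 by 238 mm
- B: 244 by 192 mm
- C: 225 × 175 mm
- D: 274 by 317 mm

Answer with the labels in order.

B, C, D, A

A: 328/238 ≈ 1.378 → |1.378 − 1.250| = 0.128
B: 244/192 ≈ 1.271 → |1.271 − 1.250| = 0.021
C: 225/175 ≈ 1.286 → |1.286 − 1.250| = 0.036
D: 317/274 ≈ 1.157 → |1.157 − 1.250| = 0.093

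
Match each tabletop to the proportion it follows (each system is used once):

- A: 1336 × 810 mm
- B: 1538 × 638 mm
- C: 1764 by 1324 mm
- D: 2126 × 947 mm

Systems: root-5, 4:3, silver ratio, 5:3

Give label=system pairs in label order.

A=5:3, B=silver ratio, C=4:3, D=root-5

Ratios: A ≈ 1.649; B ≈ 2.411; C ≈ 1.332; D ≈ 2.245.
Targets: root-5 ≈ 2.236; 4:3 ≈ 1.333; silver ratio ≈ 2.414; 5:3 ≈ 1.667.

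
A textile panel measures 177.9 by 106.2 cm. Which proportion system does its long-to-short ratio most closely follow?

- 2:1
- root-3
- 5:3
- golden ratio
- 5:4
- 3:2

5:3

Ratio = 177.9 / 106.2 ≈ 1.675.
Distances: 2:1 2.000 (Δ 0.325); root-3 1.732 (Δ 0.057); 5:3 1.667 (Δ 0.008); golden ratio 1.618 (Δ 0.057); 5:4 1.250 (Δ 0.425); 3:2 1.500 (Δ 0.175).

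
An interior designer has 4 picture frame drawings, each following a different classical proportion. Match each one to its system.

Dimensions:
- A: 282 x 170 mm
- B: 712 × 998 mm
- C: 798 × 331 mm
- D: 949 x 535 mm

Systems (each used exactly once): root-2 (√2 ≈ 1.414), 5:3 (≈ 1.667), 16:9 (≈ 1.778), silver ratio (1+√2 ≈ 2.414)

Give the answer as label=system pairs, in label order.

A=5:3, B=root-2, C=silver ratio, D=16:9

Ratios: A ≈ 1.659; B ≈ 1.402; C ≈ 2.411; D ≈ 1.774.
Targets: root-2 ≈ 1.414; 5:3 ≈ 1.667; 16:9 ≈ 1.778; silver ratio ≈ 2.414.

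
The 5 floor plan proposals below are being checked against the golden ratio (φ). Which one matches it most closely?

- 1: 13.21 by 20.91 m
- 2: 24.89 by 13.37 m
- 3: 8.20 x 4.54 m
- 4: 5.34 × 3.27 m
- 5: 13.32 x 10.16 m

Ratios (long/short): 1 ≈ 1.583; 2 ≈ 1.862; 3 ≈ 1.806; 4 ≈ 1.633; 5 ≈ 1.311.
golden ratio ≈ 1.618; option 4 is nearest (Δ 0.015).

4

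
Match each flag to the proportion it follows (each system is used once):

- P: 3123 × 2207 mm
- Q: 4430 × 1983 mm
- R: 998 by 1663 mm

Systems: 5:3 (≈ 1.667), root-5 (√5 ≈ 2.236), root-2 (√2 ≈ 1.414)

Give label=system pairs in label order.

P=root-2, Q=root-5, R=5:3

P = 3123/2207 ≈ 1.415 → root-2 (1.414)
Q = 4430/1983 ≈ 2.234 → root-5 (2.236)
R = 1663/998 ≈ 1.666 → 5:3 (1.667)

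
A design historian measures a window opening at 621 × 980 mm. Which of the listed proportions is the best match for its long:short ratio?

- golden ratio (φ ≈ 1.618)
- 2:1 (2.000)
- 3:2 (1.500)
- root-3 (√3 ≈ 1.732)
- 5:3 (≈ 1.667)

980/621 ≈ 1.578. Nearest candidates are golden ratio (1.618, off by 0.040) and 3:2 (1.500, off by 0.078).

golden ratio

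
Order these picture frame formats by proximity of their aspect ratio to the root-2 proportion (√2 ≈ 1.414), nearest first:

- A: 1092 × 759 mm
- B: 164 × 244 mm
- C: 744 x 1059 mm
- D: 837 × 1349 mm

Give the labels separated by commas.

Ratios: A = 1092 / 759 ≈ 1.439; B = 244 / 164 ≈ 1.488; C = 1059 / 744 ≈ 1.423; D = 1349 / 837 ≈ 1.612.
|Δ from 1.414|: A 0.025; B 0.074; C 0.009; D 0.198.

C, A, B, D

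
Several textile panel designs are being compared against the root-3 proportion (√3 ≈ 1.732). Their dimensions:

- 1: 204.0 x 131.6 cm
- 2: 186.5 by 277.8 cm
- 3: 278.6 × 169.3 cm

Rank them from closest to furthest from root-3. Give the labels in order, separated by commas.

3, 1, 2

1: 204.0/131.6 ≈ 1.550 → |1.550 − 1.732| = 0.182
2: 277.8/186.5 ≈ 1.490 → |1.490 − 1.732| = 0.242
3: 278.6/169.3 ≈ 1.646 → |1.646 − 1.732| = 0.086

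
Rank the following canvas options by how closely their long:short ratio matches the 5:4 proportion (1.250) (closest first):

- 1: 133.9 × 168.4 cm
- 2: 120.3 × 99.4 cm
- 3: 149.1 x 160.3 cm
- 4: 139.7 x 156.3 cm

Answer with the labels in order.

1, 2, 4, 3

Ratios: 1 = 168.4 / 133.9 ≈ 1.258; 2 = 120.3 / 99.4 ≈ 1.210; 3 = 160.3 / 149.1 ≈ 1.075; 4 = 156.3 / 139.7 ≈ 1.119.
|Δ from 1.250|: 1 0.008; 2 0.040; 3 0.175; 4 0.131.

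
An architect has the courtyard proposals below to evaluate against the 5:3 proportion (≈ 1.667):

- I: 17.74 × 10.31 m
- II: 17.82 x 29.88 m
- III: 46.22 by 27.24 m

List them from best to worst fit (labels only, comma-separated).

I: 17.74/10.31 ≈ 1.721 → |1.721 − 1.667| = 0.054
II: 29.88/17.82 ≈ 1.677 → |1.677 − 1.667| = 0.010
III: 46.22/27.24 ≈ 1.697 → |1.697 − 1.667| = 0.030

II, III, I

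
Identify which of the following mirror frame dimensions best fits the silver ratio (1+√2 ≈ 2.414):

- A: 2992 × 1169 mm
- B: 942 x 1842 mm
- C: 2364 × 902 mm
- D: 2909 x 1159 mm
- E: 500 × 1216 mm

Ratios (long/short): A ≈ 2.559; B ≈ 1.955; C ≈ 2.621; D ≈ 2.510; E ≈ 2.432.
silver ratio ≈ 2.414; option E is nearest (Δ 0.018).

E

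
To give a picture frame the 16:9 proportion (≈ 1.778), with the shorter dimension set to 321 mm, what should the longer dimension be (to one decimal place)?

570.7 mm

16:9 ≈ 1.77778.
Longer side = 321 × 1.77778 ≈ 570.667 → 570.7 mm.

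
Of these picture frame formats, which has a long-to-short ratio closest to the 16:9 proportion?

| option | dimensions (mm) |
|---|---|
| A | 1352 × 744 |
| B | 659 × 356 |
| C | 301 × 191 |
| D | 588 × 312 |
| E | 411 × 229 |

E

Target 16:9 ≈ 1.778.
A: 1.817 (Δ0.039)  B: 1.851 (Δ0.073)  C: 1.576 (Δ0.202)  D: 1.885 (Δ0.107)  E: 1.795 (Δ0.017)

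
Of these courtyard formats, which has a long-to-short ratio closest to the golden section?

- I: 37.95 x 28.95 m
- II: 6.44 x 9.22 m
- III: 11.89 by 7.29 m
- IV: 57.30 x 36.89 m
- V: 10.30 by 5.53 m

Target golden ratio ≈ 1.618.
I: 1.311 (Δ0.307)  II: 1.432 (Δ0.186)  III: 1.631 (Δ0.013)  IV: 1.553 (Δ0.065)  V: 1.863 (Δ0.245)

III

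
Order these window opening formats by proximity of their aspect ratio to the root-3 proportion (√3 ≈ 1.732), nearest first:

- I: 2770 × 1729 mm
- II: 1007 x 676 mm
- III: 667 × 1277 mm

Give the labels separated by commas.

Ratios: I = 2770 / 1729 ≈ 1.602; II = 1007 / 676 ≈ 1.490; III = 1277 / 667 ≈ 1.915.
|Δ from 1.732|: I 0.130; II 0.242; III 0.183.

I, III, II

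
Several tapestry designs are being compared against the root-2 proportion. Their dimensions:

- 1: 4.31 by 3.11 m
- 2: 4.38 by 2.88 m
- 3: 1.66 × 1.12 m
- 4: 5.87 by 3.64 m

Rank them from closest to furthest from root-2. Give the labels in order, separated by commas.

1, 3, 2, 4

1: 4.31/3.11 ≈ 1.386 → |1.386 − 1.414| = 0.028
2: 4.38/2.88 ≈ 1.521 → |1.521 − 1.414| = 0.107
3: 1.66/1.12 ≈ 1.482 → |1.482 − 1.414| = 0.068
4: 5.87/3.64 ≈ 1.613 → |1.613 − 1.414| = 0.199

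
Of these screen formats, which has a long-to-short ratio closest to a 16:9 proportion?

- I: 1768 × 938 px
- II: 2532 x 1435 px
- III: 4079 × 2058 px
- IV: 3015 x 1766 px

Ratios (long/short): I ≈ 1.885; II ≈ 1.764; III ≈ 1.982; IV ≈ 1.707.
16:9 ≈ 1.778; option II is nearest (Δ 0.014).

II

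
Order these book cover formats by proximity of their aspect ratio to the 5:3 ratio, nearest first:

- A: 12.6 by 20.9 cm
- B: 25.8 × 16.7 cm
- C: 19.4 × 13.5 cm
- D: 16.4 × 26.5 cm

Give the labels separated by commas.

A, D, B, C

A: 20.9/12.6 ≈ 1.659 → |1.659 − 1.667| = 0.008
B: 25.8/16.7 ≈ 1.545 → |1.545 − 1.667| = 0.122
C: 19.4/13.5 ≈ 1.437 → |1.437 − 1.667| = 0.230
D: 26.5/16.4 ≈ 1.616 → |1.616 − 1.667| = 0.051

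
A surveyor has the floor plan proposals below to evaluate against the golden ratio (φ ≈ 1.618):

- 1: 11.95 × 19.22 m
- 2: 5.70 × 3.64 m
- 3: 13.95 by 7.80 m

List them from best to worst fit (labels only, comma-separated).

1, 2, 3

1: 19.22/11.95 ≈ 1.608 → |1.608 − 1.618| = 0.010
2: 5.70/3.64 ≈ 1.566 → |1.566 − 1.618| = 0.052
3: 13.95/7.80 ≈ 1.788 → |1.788 − 1.618| = 0.170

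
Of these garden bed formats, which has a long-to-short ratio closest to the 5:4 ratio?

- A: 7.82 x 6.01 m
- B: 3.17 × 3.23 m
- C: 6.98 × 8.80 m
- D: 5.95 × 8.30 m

C

Ratios (long/short): A ≈ 1.301; B ≈ 1.019; C ≈ 1.261; D ≈ 1.395.
5:4 ≈ 1.250; option C is nearest (Δ 0.011).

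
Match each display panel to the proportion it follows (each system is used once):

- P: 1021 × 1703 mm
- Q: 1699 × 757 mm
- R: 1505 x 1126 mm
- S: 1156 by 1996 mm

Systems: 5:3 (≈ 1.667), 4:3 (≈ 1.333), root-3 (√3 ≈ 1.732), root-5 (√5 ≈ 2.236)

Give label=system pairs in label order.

P = 1703/1021 ≈ 1.668 → 5:3 (1.667)
Q = 1699/757 ≈ 2.244 → root-5 (2.236)
R = 1505/1126 ≈ 1.337 → 4:3 (1.333)
S = 1996/1156 ≈ 1.727 → root-3 (1.732)

P=5:3, Q=root-5, R=4:3, S=root-3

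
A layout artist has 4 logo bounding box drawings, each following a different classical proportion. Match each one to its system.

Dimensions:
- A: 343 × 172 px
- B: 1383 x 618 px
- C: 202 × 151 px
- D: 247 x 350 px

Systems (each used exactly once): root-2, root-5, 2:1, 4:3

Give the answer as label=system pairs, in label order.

A = 343/172 ≈ 1.994 → 2:1 (2.000)
B = 1383/618 ≈ 2.238 → root-5 (2.236)
C = 202/151 ≈ 1.338 → 4:3 (1.333)
D = 350/247 ≈ 1.417 → root-2 (1.414)

A=2:1, B=root-5, C=4:3, D=root-2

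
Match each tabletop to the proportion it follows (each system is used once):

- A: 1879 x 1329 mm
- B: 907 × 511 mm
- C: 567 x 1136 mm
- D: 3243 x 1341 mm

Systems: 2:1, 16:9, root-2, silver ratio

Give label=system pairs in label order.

A=root-2, B=16:9, C=2:1, D=silver ratio

Ratios: A ≈ 1.414; B ≈ 1.775; C ≈ 2.004; D ≈ 2.418.
Targets: 2:1 ≈ 2.000; 16:9 ≈ 1.778; root-2 ≈ 1.414; silver ratio ≈ 2.414.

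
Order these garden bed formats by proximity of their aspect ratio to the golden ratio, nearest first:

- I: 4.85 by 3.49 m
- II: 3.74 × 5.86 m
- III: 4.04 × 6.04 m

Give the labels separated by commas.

II, III, I

I: 4.85/3.49 ≈ 1.390 → |1.390 − 1.618| = 0.228
II: 5.86/3.74 ≈ 1.567 → |1.567 − 1.618| = 0.051
III: 6.04/4.04 ≈ 1.495 → |1.495 − 1.618| = 0.123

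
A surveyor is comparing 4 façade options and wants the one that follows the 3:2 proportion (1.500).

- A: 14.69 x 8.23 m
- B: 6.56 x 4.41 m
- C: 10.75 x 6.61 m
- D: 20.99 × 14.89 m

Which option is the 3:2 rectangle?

B

Target 3:2 ≈ 1.500.
A: 1.785 (Δ0.285)  B: 1.488 (Δ0.012)  C: 1.626 (Δ0.126)  D: 1.410 (Δ0.090)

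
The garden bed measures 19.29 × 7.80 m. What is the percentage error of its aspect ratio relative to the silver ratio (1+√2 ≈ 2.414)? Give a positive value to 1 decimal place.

2.4%

Ratio = 19.29 / 7.80 ≈ 2.4731.
Ideal silver ratio ≈ 2.4142. |2.4731 − 2.4142| / 2.4142 ≈ 2.44% → 2.4%.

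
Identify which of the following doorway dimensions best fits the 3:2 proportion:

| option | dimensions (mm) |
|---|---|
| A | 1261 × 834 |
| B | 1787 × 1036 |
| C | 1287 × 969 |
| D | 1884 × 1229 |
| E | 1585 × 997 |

Ratios (long/short): A ≈ 1.512; B ≈ 1.725; C ≈ 1.328; D ≈ 1.533; E ≈ 1.590.
3:2 ≈ 1.500; option A is nearest (Δ 0.012).

A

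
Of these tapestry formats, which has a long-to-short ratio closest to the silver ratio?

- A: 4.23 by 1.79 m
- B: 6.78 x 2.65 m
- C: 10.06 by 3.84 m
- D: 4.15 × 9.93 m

Ratios (long/short): A ≈ 2.363; B ≈ 2.558; C ≈ 2.620; D ≈ 2.393.
silver ratio ≈ 2.414; option D is nearest (Δ 0.021).

D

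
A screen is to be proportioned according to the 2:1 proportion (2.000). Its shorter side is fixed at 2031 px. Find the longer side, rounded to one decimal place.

2:1 = 2.00000.
Longer side = 2031 × 2.00000 ≈ 4062.000 → 4062.0 px.

4062.0 px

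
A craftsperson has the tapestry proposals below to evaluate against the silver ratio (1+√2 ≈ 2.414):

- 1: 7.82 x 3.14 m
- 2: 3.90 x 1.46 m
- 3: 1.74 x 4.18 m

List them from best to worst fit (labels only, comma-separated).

Ratios: 1 = 7.82 / 3.14 ≈ 2.490; 2 = 3.90 / 1.46 ≈ 2.671; 3 = 4.18 / 1.74 ≈ 2.402.
|Δ from 2.414|: 1 0.076; 2 0.257; 3 0.012.

3, 1, 2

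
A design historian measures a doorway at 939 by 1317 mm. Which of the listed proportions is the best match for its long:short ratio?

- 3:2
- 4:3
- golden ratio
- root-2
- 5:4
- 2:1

Ratio = 1317 / 939 ≈ 1.403.
Distances: 3:2 1.500 (Δ 0.097); 4:3 1.333 (Δ 0.070); golden ratio 1.618 (Δ 0.215); root-2 1.414 (Δ 0.011); 5:4 1.250 (Δ 0.153); 2:1 2.000 (Δ 0.597).

root-2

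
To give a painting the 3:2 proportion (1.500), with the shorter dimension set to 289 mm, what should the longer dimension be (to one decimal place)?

433.5 mm

3:2 = 1.50000.
Longer side = 289 × 1.50000 ≈ 433.500 → 433.5 mm.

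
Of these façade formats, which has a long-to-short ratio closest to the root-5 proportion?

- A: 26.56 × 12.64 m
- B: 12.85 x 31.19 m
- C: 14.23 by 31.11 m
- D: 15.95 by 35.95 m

D

Target root-5 ≈ 2.236.
A: 2.101 (Δ0.135)  B: 2.427 (Δ0.191)  C: 2.186 (Δ0.050)  D: 2.254 (Δ0.018)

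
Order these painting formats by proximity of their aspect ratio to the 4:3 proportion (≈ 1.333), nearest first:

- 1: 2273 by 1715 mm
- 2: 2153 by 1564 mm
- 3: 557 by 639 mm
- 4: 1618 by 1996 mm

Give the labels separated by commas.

1, 2, 4, 3

Ratios: 1 = 2273 / 1715 ≈ 1.325; 2 = 2153 / 1564 ≈ 1.377; 3 = 639 / 557 ≈ 1.147; 4 = 1996 / 1618 ≈ 1.234.
|Δ from 1.333|: 1 0.008; 2 0.044; 3 0.186; 4 0.099.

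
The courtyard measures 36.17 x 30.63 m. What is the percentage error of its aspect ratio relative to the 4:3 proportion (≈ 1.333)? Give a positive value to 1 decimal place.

11.4%

Ratio = 36.17 / 30.63 ≈ 1.1809.
Ideal 4:3 ≈ 1.3333. |1.1809 − 1.3333| / 1.3333 ≈ 11.43% → 11.4%.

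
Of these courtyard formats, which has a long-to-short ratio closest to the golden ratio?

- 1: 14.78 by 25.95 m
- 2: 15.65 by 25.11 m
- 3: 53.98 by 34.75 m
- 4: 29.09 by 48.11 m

2

Target golden ratio ≈ 1.618.
1: 1.756 (Δ0.138)  2: 1.604 (Δ0.014)  3: 1.553 (Δ0.065)  4: 1.654 (Δ0.036)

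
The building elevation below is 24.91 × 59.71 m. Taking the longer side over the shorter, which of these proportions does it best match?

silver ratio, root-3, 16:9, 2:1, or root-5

silver ratio

Ratio = 59.71 / 24.91 ≈ 2.397.
Distances: silver ratio 2.414 (Δ 0.017); root-3 1.732 (Δ 0.665); 16:9 1.778 (Δ 0.619); 2:1 2.000 (Δ 0.397); root-5 2.236 (Δ 0.161).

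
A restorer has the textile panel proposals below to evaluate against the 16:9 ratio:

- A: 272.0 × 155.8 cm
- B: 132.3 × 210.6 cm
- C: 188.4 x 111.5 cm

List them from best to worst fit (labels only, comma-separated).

A: 272.0/155.8 ≈ 1.746 → |1.746 − 1.778| = 0.032
B: 210.6/132.3 ≈ 1.592 → |1.592 − 1.778| = 0.186
C: 188.4/111.5 ≈ 1.690 → |1.690 − 1.778| = 0.088

A, C, B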